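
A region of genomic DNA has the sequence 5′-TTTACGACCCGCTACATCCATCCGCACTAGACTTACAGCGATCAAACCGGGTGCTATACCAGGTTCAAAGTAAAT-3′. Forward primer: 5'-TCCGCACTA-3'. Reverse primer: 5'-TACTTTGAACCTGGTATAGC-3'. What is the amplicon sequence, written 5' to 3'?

5'-TCCGCACTAGACTTACAGCGATCAAACCGGGTGCTATACCAGGTTCAAAGTA-3'

The forward primer matches the template at positions 21–29.
Reverse complement of the reverse primer: GCTATACCAGGTTCAAAGTA. This occurs on the top strand at positions 53–72.
The product is the template from position 21 through 72 (52 bp).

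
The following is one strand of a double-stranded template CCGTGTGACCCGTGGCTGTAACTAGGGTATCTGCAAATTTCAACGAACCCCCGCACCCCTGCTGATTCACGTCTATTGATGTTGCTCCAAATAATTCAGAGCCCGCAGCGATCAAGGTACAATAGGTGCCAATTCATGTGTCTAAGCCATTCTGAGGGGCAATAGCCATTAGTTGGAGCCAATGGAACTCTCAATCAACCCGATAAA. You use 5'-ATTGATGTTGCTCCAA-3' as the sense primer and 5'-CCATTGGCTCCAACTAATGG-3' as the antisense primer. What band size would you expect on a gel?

111 bp

Forward primer ATTGATGTTGCTCCAA is found on the top strand at positions 75–90.
The reverse primer's reverse complement is CCATTAGTTGGAGCCAATGG, which matches the template at positions 166–185.
Product length = (reverse-primer end) − (forward-primer start) + 1 = 185 − 75 + 1 = 111 bp.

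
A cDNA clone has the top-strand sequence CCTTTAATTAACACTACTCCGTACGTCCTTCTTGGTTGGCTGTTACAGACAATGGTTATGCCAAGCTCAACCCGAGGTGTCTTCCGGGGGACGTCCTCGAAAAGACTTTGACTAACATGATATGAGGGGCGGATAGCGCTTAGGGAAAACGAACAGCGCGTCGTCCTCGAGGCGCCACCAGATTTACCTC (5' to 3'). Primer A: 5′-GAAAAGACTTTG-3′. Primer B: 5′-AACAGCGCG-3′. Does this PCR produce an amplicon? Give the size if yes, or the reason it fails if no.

Primer A (GAAAAGACTTTG) matches the top strand at positions 99–110 (3' end points downstream).
Primer B (AACAGCGCG) also matches the top strand directly, at positions 152–160 — its reverse complement CGCGCTGTT is not present.
Both primers anneal to the bottom strand with 3' ends pointing the same way, so neither can prime synthesis back toward the other.

No product — both primers anneal to the same strand and extend in the same direction.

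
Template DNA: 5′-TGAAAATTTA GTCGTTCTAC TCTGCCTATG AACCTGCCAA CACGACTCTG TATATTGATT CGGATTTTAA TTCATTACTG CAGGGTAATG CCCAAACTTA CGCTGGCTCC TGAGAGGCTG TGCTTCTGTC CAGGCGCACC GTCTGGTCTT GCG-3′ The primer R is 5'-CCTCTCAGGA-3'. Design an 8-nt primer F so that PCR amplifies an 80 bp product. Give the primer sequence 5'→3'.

The reverse primer's reverse complement TCCTGAGAGG matches the template at positions 108–117, so the product ends at position 117.
An 80 bp product then starts at position 117 − 80 + 1 = 38.
The forward primer is identical to the top strand there: CAACACGA.

5'-CAACACGA-3'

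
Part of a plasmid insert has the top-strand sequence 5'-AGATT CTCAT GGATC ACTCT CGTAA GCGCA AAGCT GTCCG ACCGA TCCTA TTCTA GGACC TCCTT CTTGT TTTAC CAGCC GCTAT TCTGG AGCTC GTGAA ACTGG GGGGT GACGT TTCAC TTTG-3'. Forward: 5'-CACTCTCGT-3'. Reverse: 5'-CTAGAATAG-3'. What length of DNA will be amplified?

42 bp

The forward primer matches the template at positions 15–23.
Taking the reverse complement of CTAGAATAG gives CTATTCTAG, found at positions 48–56 on the template; the primer anneals here to the top strand with its 3' end pointing upstream.
Product length = (reverse-primer end) − (forward-primer start) + 1 = 56 − 15 + 1 = 42 bp.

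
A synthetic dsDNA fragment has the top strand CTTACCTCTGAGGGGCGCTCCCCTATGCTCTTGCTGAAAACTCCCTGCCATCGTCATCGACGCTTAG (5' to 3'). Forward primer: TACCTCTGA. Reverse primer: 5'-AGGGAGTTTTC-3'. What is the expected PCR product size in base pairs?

Forward primer TACCTCTGA is found on the top strand at positions 3–11.
The reverse primer's reverse complement is GAAAACTCCCT, which matches the template at positions 36–46.
Amplicon spans positions 3–46: 44 bp.

44 bp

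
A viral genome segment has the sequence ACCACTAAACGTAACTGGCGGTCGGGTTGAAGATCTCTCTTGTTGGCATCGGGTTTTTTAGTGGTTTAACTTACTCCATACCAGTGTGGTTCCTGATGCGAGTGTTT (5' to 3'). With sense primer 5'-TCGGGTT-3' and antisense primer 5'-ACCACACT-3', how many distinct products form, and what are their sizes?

Two products: 69 bp, 42 bp

The forward primer TCGGGTT matches the top strand at positions 22–28, 49–55.
The reverse primer's reverse complement is AGTGTGGT, matching at positions 83–90.
Each forward site pairs with the reverse site to give a product ending at position 90: sizes 69, 42 bp.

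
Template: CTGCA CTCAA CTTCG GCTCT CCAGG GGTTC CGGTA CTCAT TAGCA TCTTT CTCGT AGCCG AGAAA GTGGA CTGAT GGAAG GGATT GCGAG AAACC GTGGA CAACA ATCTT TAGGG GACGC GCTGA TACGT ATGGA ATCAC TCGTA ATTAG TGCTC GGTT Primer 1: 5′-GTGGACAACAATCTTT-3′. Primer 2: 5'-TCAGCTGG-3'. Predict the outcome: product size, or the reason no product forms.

Primer 2 (TCAGCTGG) does not match the top strand, and its reverse complement CCAGCTGA does not match either.
With no annealing site for primer 2, no amplification occurs.

No product — primer 2 has no binding site in the template.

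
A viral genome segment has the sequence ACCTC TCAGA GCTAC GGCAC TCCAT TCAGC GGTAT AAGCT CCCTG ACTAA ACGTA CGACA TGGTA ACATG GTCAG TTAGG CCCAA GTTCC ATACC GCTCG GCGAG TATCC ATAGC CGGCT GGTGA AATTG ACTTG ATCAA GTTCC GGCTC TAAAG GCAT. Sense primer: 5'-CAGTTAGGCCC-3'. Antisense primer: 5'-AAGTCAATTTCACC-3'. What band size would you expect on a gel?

62 bp

Scanning the template, CAGTTAGGCCC occurs at positions 73–83; this primer anneals to the bottom strand there with its 3' end pointing downstream.
Reverse complement of the reverse primer: GGTGAAATTGACTT. This occurs on the top strand at positions 121–134.
Amplicon spans positions 73–134: 62 bp.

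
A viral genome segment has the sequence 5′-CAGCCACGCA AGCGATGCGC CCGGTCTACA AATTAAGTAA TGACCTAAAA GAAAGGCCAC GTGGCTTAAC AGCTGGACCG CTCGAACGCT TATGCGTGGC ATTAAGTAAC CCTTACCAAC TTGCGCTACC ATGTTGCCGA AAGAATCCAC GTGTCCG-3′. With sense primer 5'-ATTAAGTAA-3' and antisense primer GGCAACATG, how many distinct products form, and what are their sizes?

Two products: 107 bp, 38 bp

The forward primer ATTAAGTAA matches the top strand at positions 32–40, 101–109.
The reverse primer's reverse complement is CATGTTGCC, matching at positions 130–138.
Each forward site pairs with the reverse site to give a product ending at position 138: sizes 107, 38 bp.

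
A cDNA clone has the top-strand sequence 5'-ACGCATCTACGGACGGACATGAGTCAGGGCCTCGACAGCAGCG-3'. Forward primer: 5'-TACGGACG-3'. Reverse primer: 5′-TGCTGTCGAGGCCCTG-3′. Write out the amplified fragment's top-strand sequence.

Scanning the template, TACGGACG occurs at positions 8–15; this primer anneals to the bottom strand there with its 3' end pointing downstream.
Reverse complement of the reverse primer: CAGGGCCTCGACAGCA. This occurs on the top strand at positions 25–40.
The product is the template from position 8 through 40 (33 bp).

5'-TACGGACGGACATGAGTCAGGGCCTCGACAGCA-3'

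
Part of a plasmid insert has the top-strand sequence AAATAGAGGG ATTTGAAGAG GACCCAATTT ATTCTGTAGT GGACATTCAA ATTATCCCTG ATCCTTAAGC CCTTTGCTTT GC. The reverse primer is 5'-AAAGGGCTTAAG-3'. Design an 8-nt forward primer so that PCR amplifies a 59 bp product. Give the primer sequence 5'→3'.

5'-AGAGGACC-3'

The reverse primer's reverse complement CTTAAGCCCTTT matches the template at positions 64–75, so the product ends at position 75.
A 59 bp product then starts at position 75 − 59 + 1 = 17.
The forward primer is identical to the top strand there: AGAGGACC.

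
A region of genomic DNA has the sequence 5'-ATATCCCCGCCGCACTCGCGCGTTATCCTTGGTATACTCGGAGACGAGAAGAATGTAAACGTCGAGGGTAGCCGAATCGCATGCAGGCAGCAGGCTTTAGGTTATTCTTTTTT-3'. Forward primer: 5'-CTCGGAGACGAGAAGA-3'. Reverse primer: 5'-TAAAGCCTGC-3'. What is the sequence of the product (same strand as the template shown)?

5'-CTCGGAGACGAGAAGAATGTAAACGTCGAGGGTAGCCGAATCGCATGCAGGCAGCAGGCTTTA-3'

The forward primer matches the template at positions 37–52.
Reverse complement of the reverse primer: GCAGGCTTTA. This occurs on the top strand at positions 90–99.
The product is the template from position 37 through 99 (63 bp).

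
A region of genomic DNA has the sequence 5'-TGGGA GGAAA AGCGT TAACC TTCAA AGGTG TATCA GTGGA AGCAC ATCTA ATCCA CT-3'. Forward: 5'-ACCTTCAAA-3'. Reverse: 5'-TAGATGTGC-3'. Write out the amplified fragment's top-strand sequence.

5'-ACCTTCAAAGGTGTATCAGTGGAAGCACATCTA-3'

Scanning the template, ACCTTCAAA occurs at positions 18–26; this primer anneals to the bottom strand there with its 3' end pointing downstream.
Reverse complement of the reverse primer: GCACATCTA. This occurs on the top strand at positions 42–50.
The product is the template from position 18 through 50 (33 bp).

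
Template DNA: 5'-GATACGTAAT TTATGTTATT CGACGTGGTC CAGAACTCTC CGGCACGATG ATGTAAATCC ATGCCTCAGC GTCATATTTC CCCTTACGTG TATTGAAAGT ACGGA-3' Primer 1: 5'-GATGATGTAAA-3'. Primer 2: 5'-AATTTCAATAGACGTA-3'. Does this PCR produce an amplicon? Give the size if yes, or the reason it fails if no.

Primer 2 (AATTTCAATAGACGTA) does not match the top strand, and its reverse complement TACGTCTATTGAAATT does not match either.
With no annealing site for primer 2, no amplification occurs.

No product — primer 2 has no binding site in the template.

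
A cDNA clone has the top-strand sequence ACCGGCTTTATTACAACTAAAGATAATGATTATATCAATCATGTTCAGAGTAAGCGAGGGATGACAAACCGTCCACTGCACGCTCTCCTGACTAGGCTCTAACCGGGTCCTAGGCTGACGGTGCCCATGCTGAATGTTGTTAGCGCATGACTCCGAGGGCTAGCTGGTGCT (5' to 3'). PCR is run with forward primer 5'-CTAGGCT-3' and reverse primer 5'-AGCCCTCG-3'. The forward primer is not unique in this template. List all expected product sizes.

70 bp, 52 bp

The forward primer CTAGGCT matches the top strand at positions 92–98, 110–116.
The reverse primer's reverse complement is CGAGGGCT, matching at positions 154–161.
Each forward site pairs with the reverse site to give a product ending at position 161: sizes 70, 52 bp.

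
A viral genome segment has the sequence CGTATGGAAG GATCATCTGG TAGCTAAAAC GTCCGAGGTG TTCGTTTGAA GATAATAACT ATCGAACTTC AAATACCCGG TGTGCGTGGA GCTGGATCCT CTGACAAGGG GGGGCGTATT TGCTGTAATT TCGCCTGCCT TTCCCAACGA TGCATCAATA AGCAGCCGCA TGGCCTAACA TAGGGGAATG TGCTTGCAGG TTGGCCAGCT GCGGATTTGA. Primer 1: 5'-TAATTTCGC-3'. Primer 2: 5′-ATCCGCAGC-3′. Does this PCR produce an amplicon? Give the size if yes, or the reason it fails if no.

Primer 1 (TAATTTCGC) matches the top strand at positions 126–134; it acts as a forward primer.
Primer 2's reverse complement is GCTGCGGAT, matching the top strand at positions 208–216; it acts as a reverse primer.
The 3' ends face each other across positions 126–216, giving a 91 bp product.

Yes — a 91 bp product.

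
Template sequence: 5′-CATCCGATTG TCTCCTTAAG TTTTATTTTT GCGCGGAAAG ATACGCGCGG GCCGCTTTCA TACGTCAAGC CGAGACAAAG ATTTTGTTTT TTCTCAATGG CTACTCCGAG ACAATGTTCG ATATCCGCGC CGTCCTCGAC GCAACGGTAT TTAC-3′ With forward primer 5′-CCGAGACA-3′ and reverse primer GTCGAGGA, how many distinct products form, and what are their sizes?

Two products: 71 bp, 35 bp

The forward primer CCGAGACA matches the top strand at positions 70–77, 106–113.
The reverse primer's reverse complement is TCCTCGAC, matching at positions 133–140.
Each forward site pairs with the reverse site to give a product ending at position 140: sizes 71, 35 bp.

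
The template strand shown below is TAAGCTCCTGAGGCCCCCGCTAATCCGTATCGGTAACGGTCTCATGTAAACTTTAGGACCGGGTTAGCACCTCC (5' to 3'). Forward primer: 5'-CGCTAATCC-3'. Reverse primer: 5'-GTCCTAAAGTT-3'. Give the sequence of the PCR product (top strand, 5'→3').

5'-CGCTAATCCGTATCGGTAACGGTCTCATGTAAACTTTAGGAC-3'

Scanning the template, CGCTAATCC occurs at positions 18–26; this primer anneals to the bottom strand there with its 3' end pointing downstream.
The reverse primer's reverse complement is AACTTTAGGAC, which matches the template at positions 49–59.
The product is the template from position 18 through 59 (42 bp).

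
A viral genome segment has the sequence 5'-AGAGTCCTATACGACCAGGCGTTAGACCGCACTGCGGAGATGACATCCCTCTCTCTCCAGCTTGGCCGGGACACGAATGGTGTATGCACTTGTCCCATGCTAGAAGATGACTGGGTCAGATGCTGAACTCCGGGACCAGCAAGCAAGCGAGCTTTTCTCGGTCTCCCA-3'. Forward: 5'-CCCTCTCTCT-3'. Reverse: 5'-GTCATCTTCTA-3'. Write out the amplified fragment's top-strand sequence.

Scanning the template, CCCTCTCTCT occurs at positions 47–56; this primer anneals to the bottom strand there with its 3' end pointing downstream.
The reverse primer's reverse complement is TAGAAGATGAC, which matches the template at positions 101–111.
The product is the template from position 47 through 111 (65 bp).

5'-CCCTCTCTCTCCAGCTTGGCCGGGACACGAATGGTGTATGCACTTGTCCCATGCTAGAAGATGAC-3'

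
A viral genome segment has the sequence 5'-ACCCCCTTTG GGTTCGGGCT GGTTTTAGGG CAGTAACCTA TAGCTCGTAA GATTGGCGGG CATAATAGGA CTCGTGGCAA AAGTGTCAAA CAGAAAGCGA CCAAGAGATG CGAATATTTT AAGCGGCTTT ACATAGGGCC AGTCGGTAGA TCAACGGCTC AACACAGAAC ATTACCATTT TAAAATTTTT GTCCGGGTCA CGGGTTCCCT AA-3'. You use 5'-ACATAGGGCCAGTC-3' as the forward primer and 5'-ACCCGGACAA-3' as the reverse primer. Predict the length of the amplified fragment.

The forward primer matches the template at positions 131–144.
The reverse primer's reverse complement is TTGTCCGGGT, which matches the template at positions 189–198.
The product runs from position 131 to position 198, so its length is 198 − 131 + 1 = 68 bp.

68 bp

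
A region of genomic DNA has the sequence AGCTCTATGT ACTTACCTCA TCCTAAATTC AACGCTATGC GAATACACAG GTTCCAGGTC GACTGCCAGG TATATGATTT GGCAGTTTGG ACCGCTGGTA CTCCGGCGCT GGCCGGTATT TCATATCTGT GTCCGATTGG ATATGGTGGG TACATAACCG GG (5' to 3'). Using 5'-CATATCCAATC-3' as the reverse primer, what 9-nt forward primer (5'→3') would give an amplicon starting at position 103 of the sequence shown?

The reverse primer's reverse complement GATTGGATATG matches the template at positions 135–145; the product starts at position 103.
The forward primer is identical to the top strand over positions 103–111: CCGGCGCTG.

5'-CCGGCGCTG-3'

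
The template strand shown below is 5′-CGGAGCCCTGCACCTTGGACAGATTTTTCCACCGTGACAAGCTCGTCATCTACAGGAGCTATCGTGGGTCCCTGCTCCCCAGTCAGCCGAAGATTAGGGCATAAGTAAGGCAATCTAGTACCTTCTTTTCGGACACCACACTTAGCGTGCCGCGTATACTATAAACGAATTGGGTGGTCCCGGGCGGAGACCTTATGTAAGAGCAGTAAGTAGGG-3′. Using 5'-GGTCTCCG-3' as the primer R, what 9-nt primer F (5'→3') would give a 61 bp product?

The reverse primer's reverse complement CGGAGACC matches the template at positions 185–192, so the product ends at position 192.
A 61 bp product then starts at position 192 − 61 + 1 = 132.
The forward primer is identical to the top strand there: GACACCACA.

5'-GACACCACA-3'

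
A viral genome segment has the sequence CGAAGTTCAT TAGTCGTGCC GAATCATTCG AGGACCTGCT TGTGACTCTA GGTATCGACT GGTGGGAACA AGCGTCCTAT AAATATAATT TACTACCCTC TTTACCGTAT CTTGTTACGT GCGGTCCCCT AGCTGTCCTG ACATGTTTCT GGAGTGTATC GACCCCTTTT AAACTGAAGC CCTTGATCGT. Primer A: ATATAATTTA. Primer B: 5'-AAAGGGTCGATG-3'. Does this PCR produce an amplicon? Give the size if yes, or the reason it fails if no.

No product — primer B has no binding site in the template.

Primer B (AAAGGGTCGATG) does not match the top strand, and its reverse complement CATCGACCCTTT does not match either.
With no annealing site for primer B, no amplification occurs.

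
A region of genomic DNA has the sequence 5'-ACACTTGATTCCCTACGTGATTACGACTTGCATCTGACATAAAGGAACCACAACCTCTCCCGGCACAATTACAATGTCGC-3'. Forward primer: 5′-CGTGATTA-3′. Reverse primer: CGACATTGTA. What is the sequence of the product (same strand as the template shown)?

Scanning the template, CGTGATTA occurs at positions 16–23; this primer anneals to the bottom strand there with its 3' end pointing downstream.
Taking the reverse complement of CGACATTGTA gives TACAATGTCG, found at positions 70–79 on the template; the primer anneals here to the top strand with its 3' end pointing upstream.
The product is the template from position 16 through 79 (64 bp).

5'-CGTGATTACGACTTGCATCTGACATAAAGGAACCACAACCTCTCCCGGCACAATTACAATGTCG-3'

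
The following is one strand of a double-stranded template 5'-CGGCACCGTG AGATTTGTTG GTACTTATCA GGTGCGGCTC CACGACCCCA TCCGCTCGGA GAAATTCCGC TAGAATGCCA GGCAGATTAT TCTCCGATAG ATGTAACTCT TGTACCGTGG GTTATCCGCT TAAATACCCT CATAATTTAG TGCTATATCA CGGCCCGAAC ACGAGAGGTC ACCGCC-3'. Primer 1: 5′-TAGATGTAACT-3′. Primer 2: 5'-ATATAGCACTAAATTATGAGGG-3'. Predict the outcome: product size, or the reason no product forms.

Yes — a 61 bp product.

Primer 1 (TAGATGTAACT) matches the top strand at positions 98–108; it acts as a forward primer.
Primer 2's reverse complement is CCCTCATAATTTAGTGCTATAT, matching the top strand at positions 137–158; it acts as a reverse primer.
The 3' ends face each other across positions 98–158, giving a 61 bp product.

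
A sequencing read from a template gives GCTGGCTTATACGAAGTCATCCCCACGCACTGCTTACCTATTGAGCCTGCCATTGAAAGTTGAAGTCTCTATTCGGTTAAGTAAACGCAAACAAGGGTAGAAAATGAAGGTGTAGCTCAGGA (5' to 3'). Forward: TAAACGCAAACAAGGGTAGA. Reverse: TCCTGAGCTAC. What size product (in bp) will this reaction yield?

The forward primer matches the template at positions 82–101.
Reverse complement of the reverse primer: GTAGCTCAGGA. This occurs on the top strand at positions 112–122.
The product runs from position 82 to position 122, so its length is 122 − 82 + 1 = 41 bp.

41 bp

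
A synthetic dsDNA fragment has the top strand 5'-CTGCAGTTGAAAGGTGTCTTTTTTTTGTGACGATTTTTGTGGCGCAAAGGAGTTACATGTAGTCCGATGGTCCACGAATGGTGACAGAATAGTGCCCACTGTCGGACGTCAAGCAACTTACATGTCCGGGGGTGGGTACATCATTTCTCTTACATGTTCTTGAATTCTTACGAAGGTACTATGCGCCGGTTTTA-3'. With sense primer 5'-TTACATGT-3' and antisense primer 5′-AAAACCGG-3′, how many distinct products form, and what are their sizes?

Three products: 141 bp, 76 bp, 44 bp

The forward primer TTACATGT matches the top strand at positions 53–60, 118–125, 150–157.
The reverse primer's reverse complement is CCGGTTTT, matching at positions 186–193.
Each forward site pairs with the reverse site to give a product ending at position 193: sizes 141, 76, 44 bp.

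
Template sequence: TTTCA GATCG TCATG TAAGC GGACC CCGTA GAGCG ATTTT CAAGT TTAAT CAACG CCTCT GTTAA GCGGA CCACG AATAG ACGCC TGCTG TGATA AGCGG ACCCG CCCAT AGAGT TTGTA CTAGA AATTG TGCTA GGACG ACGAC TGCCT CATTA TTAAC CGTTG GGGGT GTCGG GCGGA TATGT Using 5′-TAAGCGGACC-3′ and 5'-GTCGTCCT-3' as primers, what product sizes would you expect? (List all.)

The forward primer TAAGCGGACC matches the top strand at positions 16–25, 63–72, 94–103.
The reverse primer's reverse complement is AGGACGAC, matching at positions 135–142.
Each forward site pairs with the reverse site to give a product ending at position 142: sizes 127, 80, 49 bp.

127 bp, 80 bp, 49 bp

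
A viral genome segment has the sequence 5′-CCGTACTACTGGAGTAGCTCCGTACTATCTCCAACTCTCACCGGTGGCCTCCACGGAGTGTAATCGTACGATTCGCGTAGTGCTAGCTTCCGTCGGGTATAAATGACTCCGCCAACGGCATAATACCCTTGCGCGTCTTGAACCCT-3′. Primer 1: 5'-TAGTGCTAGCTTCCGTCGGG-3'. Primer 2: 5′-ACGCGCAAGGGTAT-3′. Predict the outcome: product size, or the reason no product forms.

Primer 1 (TAGTGCTAGCTTCCGTCGGG) matches the top strand at positions 78–97; it acts as a forward primer.
Primer 2's reverse complement is ATACCCTTGCGCGT, matching the top strand at positions 123–136; it acts as a reverse primer.
The 3' ends face each other across positions 78–136, giving a 59 bp product.

Yes — a 59 bp product.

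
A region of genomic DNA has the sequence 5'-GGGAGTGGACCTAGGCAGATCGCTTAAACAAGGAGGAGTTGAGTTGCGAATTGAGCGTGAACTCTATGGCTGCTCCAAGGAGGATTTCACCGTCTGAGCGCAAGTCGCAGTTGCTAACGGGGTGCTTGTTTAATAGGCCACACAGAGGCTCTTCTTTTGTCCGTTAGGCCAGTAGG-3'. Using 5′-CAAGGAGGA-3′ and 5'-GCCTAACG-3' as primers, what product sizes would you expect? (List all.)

141 bp, 94 bp

The forward primer CAAGGAGGA matches the top strand at positions 29–37, 76–84.
The reverse primer's reverse complement is CGTTAGGC, matching at positions 162–169.
Each forward site pairs with the reverse site to give a product ending at position 169: sizes 141, 94 bp.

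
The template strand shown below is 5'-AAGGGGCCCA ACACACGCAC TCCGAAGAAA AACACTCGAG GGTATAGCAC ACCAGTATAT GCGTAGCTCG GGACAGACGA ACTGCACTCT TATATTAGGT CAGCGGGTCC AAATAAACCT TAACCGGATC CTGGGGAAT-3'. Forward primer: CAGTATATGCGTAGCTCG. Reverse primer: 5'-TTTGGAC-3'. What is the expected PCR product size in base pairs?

61 bp

The forward primer matches the template at positions 53–70.
Reverse complement of the reverse primer: GTCCAAA. This occurs on the top strand at positions 107–113.
Amplicon spans positions 53–113: 61 bp.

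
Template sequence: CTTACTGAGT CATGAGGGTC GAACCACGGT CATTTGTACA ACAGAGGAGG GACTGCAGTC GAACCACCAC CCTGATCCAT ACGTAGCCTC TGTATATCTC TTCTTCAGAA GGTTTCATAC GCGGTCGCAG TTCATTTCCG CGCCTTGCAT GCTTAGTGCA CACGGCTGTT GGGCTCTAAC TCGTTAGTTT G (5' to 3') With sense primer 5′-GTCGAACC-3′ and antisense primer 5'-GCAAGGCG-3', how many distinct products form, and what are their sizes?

The forward primer GTCGAACC matches the top strand at positions 18–25, 58–65.
The reverse primer's reverse complement is CGCCTTGC, matching at positions 141–148.
Each forward site pairs with the reverse site to give a product ending at position 148: sizes 131, 91 bp.

Two products: 131 bp, 91 bp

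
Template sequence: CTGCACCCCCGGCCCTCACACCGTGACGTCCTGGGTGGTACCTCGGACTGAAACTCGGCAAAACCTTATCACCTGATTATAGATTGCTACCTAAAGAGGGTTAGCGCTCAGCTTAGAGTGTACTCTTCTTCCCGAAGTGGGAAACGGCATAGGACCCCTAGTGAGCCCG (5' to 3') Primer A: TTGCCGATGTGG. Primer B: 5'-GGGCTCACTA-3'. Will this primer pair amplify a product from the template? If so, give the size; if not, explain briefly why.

Primer A (TTGCCGATGTGG) does not match the top strand, and its reverse complement CCACATCGGCAA does not match either.
With no annealing site for primer A, no amplification occurs.

No product — primer A has no binding site in the template.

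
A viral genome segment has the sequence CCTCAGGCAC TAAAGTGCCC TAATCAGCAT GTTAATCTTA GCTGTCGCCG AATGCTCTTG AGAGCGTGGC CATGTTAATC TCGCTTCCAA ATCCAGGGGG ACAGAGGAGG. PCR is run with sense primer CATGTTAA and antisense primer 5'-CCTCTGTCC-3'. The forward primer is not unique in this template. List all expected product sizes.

80 bp, 37 bp

The forward primer CATGTTAA matches the top strand at positions 28–35, 71–78.
The reverse primer's reverse complement is GGACAGAGG, matching at positions 99–107.
Each forward site pairs with the reverse site to give a product ending at position 107: sizes 80, 37 bp.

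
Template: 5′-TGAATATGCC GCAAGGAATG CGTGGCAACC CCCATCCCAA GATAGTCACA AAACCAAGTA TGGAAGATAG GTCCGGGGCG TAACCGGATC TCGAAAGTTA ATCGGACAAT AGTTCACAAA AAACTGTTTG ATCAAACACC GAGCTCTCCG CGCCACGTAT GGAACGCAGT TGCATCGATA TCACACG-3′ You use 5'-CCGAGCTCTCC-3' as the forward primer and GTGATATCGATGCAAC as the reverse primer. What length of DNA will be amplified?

46 bp

The forward primer matches the template at positions 139–149.
Reverse complement of the reverse primer: GTTGCATCGATATCAC. This occurs on the top strand at positions 169–184.
The product runs from position 139 to position 184, so its length is 184 − 139 + 1 = 46 bp.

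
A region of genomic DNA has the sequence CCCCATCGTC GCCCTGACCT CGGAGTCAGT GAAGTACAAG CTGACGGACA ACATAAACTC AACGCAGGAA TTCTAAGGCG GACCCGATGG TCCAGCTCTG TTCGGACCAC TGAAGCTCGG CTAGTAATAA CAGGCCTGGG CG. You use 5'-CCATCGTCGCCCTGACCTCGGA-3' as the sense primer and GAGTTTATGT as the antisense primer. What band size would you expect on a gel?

58 bp

Forward primer CCATCGTCGCCCTGACCTCGGA is found on the top strand at positions 3–24.
Reverse complement of the reverse primer: ACATAAACTC. This occurs on the top strand at positions 51–60.
Product length = (reverse-primer end) − (forward-primer start) + 1 = 60 − 3 + 1 = 58 bp.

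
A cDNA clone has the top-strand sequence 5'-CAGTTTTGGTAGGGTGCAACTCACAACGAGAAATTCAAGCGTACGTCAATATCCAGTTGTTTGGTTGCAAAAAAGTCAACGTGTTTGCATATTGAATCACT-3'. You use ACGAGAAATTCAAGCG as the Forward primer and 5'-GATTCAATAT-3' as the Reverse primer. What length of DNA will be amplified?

The forward primer matches the template at positions 26–41.
Taking the reverse complement of GATTCAATAT gives ATATTGAATC, found at positions 89–98 on the template; the primer anneals here to the top strand with its 3' end pointing upstream.
The product runs from position 26 to position 98, so its length is 98 − 26 + 1 = 73 bp.

73 bp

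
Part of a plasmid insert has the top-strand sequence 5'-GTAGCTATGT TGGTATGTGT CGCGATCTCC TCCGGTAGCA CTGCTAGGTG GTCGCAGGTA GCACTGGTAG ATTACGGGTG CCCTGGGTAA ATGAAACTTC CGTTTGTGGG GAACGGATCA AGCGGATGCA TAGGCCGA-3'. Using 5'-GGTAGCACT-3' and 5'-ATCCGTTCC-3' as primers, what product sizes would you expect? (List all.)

The forward primer GGTAGCACT matches the top strand at positions 34–42, 57–65.
The reverse primer's reverse complement is GGAACGGAT, matching at positions 110–118.
Each forward site pairs with the reverse site to give a product ending at position 118: sizes 85, 62 bp.

85 bp, 62 bp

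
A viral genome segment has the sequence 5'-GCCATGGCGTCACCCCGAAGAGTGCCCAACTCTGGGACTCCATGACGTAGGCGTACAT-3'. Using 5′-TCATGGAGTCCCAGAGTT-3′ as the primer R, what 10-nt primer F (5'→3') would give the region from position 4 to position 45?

5'-ATGGCGTCAC-3'

The reverse primer's reverse complement AACTCTGGGACTCCATGA matches the template at positions 28–45; the product starts at position 4.
The forward primer is identical to the top strand over positions 4–13: ATGGCGTCAC.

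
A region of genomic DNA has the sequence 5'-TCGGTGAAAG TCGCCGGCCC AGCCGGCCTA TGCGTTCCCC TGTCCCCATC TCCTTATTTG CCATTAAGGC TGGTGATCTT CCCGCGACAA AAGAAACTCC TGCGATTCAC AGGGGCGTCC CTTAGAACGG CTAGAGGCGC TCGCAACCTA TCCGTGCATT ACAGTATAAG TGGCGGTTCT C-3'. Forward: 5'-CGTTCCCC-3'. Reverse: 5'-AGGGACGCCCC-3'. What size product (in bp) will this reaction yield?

90 bp

The forward primer matches the template at positions 33–40.
The reverse primer's reverse complement is GGGGCGTCCCT, which matches the template at positions 112–122.
Product length = (reverse-primer end) − (forward-primer start) + 1 = 122 − 33 + 1 = 90 bp.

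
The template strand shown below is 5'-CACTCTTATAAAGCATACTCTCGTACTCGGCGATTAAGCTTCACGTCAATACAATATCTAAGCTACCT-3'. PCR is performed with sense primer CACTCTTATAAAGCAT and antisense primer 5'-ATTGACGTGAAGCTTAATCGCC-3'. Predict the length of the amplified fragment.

The forward primer matches the template at positions 1–16.
Taking the reverse complement of ATTGACGTGAAGCTTAATCGCC gives GGCGATTAAGCTTCACGTCAAT, found at positions 29–50 on the template; the primer anneals here to the top strand with its 3' end pointing upstream.
The product runs from position 1 to position 50, so its length is 50 − 1 + 1 = 50 bp.

50 bp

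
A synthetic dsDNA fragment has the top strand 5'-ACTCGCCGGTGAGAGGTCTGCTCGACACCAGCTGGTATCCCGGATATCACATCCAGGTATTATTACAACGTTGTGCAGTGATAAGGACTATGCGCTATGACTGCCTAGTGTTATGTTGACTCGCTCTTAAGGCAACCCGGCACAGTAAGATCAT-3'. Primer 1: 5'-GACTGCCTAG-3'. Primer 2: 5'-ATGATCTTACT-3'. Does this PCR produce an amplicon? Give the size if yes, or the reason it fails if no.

Yes — a 56 bp product.

Primer 1 (GACTGCCTAG) matches the top strand at positions 99–108; it acts as a forward primer.
Primer 2's reverse complement is AGTAAGATCAT, matching the top strand at positions 144–154; it acts as a reverse primer.
The 3' ends face each other across positions 99–154, giving a 56 bp product.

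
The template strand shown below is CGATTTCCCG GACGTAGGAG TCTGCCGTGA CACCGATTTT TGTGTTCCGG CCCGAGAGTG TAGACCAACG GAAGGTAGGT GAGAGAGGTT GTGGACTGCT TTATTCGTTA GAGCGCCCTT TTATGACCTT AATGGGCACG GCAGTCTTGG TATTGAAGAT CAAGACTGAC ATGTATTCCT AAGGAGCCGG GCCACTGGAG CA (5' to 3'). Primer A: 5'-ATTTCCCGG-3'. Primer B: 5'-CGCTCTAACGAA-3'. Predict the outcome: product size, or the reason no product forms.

Primer A (ATTTCCCGG) matches the top strand at positions 3–11; it acts as a forward primer.
Primer B's reverse complement is TTCGTTAGAGCG, matching the top strand at positions 104–115; it acts as a reverse primer.
The 3' ends face each other across positions 3–115, giving a 113 bp product.

Yes — a 113 bp product.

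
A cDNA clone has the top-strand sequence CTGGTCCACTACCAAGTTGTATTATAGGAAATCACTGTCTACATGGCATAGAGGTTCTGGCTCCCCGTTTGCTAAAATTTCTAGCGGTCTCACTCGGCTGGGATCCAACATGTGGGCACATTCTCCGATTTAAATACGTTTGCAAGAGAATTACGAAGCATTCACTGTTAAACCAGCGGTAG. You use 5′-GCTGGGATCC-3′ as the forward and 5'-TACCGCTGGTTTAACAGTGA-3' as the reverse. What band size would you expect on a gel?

85 bp

Scanning the template, GCTGGGATCC occurs at positions 97–106; this primer anneals to the bottom strand there with its 3' end pointing downstream.
Taking the reverse complement of TACCGCTGGTTTAACAGTGA gives TCACTGTTAAACCAGCGGTA, found at positions 162–181 on the template; the primer anneals here to the top strand with its 3' end pointing upstream.
Amplicon spans positions 97–181: 85 bp.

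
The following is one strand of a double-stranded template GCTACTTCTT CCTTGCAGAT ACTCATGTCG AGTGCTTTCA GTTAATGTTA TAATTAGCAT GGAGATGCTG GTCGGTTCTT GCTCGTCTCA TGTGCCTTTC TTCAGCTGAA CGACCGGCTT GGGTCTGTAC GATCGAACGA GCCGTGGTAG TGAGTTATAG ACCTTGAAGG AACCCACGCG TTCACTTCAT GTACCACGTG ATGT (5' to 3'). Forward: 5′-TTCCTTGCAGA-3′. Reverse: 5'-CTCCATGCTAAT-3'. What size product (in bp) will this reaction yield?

56 bp

Forward primer TTCCTTGCAGA is found on the top strand at positions 9–19.
Reverse complement of the reverse primer: ATTAGCATGGAG. This occurs on the top strand at positions 53–64.
Product length = (reverse-primer end) − (forward-primer start) + 1 = 64 − 9 + 1 = 56 bp.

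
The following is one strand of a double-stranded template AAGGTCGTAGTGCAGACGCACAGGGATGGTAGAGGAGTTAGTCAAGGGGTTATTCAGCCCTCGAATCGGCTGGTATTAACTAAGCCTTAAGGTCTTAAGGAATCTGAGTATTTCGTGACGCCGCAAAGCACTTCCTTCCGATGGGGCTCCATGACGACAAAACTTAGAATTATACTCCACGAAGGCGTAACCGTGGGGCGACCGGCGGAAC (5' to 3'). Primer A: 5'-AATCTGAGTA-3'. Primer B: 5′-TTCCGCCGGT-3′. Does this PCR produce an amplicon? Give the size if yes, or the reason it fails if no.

Primer A (AATCTGAGTA) matches the top strand at positions 101–110; it acts as a forward primer.
Primer B's reverse complement is ACCGGCGGAA, matching the top strand at positions 201–210; it acts as a reverse primer.
The 3' ends face each other across positions 101–210, giving a 110 bp product.

Yes — a 110 bp product.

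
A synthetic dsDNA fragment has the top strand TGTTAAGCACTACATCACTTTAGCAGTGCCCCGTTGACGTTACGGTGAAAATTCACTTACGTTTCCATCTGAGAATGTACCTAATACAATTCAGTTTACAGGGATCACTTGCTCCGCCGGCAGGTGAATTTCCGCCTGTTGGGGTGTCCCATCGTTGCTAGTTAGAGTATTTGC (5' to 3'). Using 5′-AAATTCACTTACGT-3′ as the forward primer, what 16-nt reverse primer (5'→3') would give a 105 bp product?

5'-GATGGGACACCCCAAC-3'

The forward primer binds at positions 49–62, so a 105 bp product ends at position 49 + 105 − 1 = 153.
The reverse primer anneals to the top strand over positions 138–153, i.e. to GTTGGGGTGTCCCATC.
Its sequence written 5'→3' is the reverse complement: GATGGGACACCCCAAC.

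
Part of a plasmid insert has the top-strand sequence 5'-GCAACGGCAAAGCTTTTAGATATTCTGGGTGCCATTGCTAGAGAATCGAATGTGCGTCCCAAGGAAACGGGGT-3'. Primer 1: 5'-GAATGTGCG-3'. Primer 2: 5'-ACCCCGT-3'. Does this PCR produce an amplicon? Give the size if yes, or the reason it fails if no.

Primer 1 (GAATGTGCG) matches the top strand at positions 48–56; it acts as a forward primer.
Primer 2's reverse complement is ACGGGGT, matching the top strand at positions 67–73; it acts as a reverse primer.
The 3' ends face each other across positions 48–73, giving a 26 bp product.

Yes — a 26 bp product.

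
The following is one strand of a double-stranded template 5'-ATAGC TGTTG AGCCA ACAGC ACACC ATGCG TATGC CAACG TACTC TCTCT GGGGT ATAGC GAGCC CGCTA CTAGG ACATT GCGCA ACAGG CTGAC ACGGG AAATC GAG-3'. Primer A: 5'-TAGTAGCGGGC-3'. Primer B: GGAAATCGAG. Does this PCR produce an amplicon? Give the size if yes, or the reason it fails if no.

No product — the primers' 3' ends point away from each other.

Primer A (TAGTAGCGGGC) has reverse complement GCCCGCTACTA, which matches the top strand at positions 63–73; primer A anneals to the top strand there with its 3' end pointing upstream toward position 63.
Primer B (GGAAATCGAG) matches the top strand directly at positions 99–108; it anneals to the bottom strand with its 3' end pointing downstream toward position 108.
The 3' ends diverge (primer A extends toward position 1, primer B toward position 108), so the primers never converge on a shared product.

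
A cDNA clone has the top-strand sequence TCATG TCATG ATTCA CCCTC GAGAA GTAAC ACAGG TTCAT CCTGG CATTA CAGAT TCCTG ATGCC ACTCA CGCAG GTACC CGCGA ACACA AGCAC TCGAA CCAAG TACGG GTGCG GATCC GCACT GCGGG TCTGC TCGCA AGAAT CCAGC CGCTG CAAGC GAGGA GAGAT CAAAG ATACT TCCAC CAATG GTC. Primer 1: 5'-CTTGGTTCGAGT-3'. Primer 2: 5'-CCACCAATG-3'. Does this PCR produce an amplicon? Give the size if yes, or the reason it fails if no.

No product — the primers' 3' ends point away from each other.

Primer 1 (CTTGGTTCGAGT) has reverse complement ACTCGAACCAAG, which matches the top strand at positions 94–105; primer 1 anneals to the top strand there with its 3' end pointing upstream toward position 94.
Primer 2 (CCACCAATG) matches the top strand directly at positions 182–190; it anneals to the bottom strand with its 3' end pointing downstream toward position 190.
The 3' ends diverge (primer 1 extends toward position 1, primer 2 toward position 193), so the primers never converge on a shared product.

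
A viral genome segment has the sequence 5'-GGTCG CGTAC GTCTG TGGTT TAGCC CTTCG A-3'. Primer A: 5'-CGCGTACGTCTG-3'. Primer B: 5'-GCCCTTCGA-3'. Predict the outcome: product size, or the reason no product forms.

No product — both primers anneal to the same strand and extend in the same direction.

Primer A (CGCGTACGTCTG) matches the top strand at positions 4–15 (3' end points downstream).
Primer B (GCCCTTCGA) also matches the top strand directly, at positions 23–31 — its reverse complement TCGAAGGGC is not present.
Both primers anneal to the bottom strand with 3' ends pointing the same way, so neither can prime synthesis back toward the other.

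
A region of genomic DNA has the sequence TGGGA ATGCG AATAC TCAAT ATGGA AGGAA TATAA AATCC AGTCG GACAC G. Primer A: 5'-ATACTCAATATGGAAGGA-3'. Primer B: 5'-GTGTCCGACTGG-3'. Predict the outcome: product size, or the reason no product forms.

Yes — a 39 bp product.

Primer A (ATACTCAATATGGAAGGA) matches the top strand at positions 12–29; it acts as a forward primer.
Primer B's reverse complement is CCAGTCGGACAC, matching the top strand at positions 39–50; it acts as a reverse primer.
The 3' ends face each other across positions 12–50, giving a 39 bp product.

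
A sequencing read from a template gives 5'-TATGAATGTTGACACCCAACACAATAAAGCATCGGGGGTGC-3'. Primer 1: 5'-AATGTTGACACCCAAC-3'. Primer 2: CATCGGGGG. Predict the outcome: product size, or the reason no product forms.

No product — both primers anneal to the same strand and extend in the same direction.

Primer 1 (AATGTTGACACCCAAC) matches the top strand at positions 5–20 (3' end points downstream).
Primer 2 (CATCGGGGG) also matches the top strand directly, at positions 30–38 — its reverse complement CCCCCGATG is not present.
Both primers anneal to the bottom strand with 3' ends pointing the same way, so neither can prime synthesis back toward the other.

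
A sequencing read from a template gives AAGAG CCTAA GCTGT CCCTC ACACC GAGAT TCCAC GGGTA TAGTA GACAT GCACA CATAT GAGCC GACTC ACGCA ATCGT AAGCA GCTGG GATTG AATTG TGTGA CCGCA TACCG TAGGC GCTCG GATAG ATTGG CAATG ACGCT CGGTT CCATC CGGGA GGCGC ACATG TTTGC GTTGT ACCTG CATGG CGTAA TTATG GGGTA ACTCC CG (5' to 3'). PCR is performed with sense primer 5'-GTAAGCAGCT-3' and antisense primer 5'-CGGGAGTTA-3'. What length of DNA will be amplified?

Scanning the template, GTAAGCAGCT occurs at positions 79–88; this primer anneals to the bottom strand there with its 3' end pointing downstream.
The reverse primer's reverse complement is TAACTCCCG, which matches the template at positions 204–212.
Product length = (reverse-primer end) − (forward-primer start) + 1 = 212 − 79 + 1 = 134 bp.

134 bp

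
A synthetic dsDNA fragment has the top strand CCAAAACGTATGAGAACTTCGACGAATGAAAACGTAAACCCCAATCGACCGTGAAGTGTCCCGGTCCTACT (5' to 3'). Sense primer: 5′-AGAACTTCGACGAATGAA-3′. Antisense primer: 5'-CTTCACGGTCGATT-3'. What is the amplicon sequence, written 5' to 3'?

5'-AGAACTTCGACGAATGAAAACGTAAACCCCAATCGACCGTGAAG-3'

The forward primer matches the template at positions 13–30.
The reverse primer's reverse complement is AATCGACCGTGAAG, which matches the template at positions 43–56.
The product is the template from position 13 through 56 (44 bp).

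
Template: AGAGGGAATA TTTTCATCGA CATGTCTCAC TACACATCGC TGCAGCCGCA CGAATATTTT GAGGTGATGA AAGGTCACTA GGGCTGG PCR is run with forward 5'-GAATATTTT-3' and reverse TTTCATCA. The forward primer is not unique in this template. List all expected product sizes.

67 bp, 21 bp

The forward primer GAATATTTT matches the top strand at positions 6–14, 52–60.
The reverse primer's reverse complement is TGATGAAA, matching at positions 65–72.
Each forward site pairs with the reverse site to give a product ending at position 72: sizes 67, 21 bp.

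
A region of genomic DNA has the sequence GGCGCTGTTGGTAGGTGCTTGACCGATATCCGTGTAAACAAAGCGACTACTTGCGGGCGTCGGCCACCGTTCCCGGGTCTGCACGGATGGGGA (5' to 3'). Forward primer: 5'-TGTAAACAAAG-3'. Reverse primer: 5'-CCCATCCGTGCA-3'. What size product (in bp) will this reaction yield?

Forward primer TGTAAACAAAG is found on the top strand at positions 33–43.
Taking the reverse complement of CCCATCCGTGCA gives TGCACGGATGGG, found at positions 80–91 on the template; the primer anneals here to the top strand with its 3' end pointing upstream.
Product length = (reverse-primer end) − (forward-primer start) + 1 = 91 − 33 + 1 = 59 bp.

59 bp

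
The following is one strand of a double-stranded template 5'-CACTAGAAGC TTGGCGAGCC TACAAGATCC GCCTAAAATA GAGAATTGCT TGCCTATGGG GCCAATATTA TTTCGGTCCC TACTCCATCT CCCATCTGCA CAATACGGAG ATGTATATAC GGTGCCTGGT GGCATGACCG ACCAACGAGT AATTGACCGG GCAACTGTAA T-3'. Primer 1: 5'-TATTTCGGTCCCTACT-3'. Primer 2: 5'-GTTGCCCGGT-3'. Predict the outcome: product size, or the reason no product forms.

Primer 1 (TATTTCGGTCCCTACT) matches the top strand at positions 69–84; it acts as a forward primer.
Primer 2's reverse complement is ACCGGGCAAC, matching the top strand at positions 156–165; it acts as a reverse primer.
The 3' ends face each other across positions 69–165, giving a 97 bp product.

Yes — a 97 bp product.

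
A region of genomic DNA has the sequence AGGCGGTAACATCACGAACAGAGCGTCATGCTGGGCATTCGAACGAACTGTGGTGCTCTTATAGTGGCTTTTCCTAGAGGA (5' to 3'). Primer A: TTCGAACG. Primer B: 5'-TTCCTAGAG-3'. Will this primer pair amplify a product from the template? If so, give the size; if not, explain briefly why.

No product — both primers anneal to the same strand and extend in the same direction.

Primer A (TTCGAACG) matches the top strand at positions 38–45 (3' end points downstream).
Primer B (TTCCTAGAG) also matches the top strand directly, at positions 71–79 — its reverse complement CTCTAGGAA is not present.
Both primers anneal to the bottom strand with 3' ends pointing the same way, so neither can prime synthesis back toward the other.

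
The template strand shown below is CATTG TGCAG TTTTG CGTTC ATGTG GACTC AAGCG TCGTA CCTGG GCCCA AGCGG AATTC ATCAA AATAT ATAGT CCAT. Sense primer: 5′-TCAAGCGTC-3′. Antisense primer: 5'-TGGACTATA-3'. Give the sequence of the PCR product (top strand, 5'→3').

The forward primer matches the template at positions 29–37.
The reverse primer's reverse complement is TATAGTCCA, which matches the template at positions 70–78.
The product is the template from position 29 through 78 (50 bp).

5'-TCAAGCGTCGTACCTGGGCCCAAGCGGAATTCATCAAAATATATAGTCCA-3'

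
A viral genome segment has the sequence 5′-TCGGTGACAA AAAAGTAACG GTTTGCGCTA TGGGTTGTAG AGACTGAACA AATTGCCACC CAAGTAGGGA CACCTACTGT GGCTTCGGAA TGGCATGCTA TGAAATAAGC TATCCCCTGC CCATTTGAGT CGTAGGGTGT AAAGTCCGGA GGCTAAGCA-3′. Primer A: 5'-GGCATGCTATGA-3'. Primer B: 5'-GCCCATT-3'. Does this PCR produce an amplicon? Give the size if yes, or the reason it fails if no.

Primer A (GGCATGCTATGA) matches the top strand at positions 92–103 (3' end points downstream).
Primer B (GCCCATT) also matches the top strand directly, at positions 119–125 — its reverse complement AATGGGC is not present.
Both primers anneal to the bottom strand with 3' ends pointing the same way, so neither can prime synthesis back toward the other.

No product — both primers anneal to the same strand and extend in the same direction.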